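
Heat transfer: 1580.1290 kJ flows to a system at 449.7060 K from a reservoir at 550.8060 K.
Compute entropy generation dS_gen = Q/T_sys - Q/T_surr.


dS_sys = 1580.1290/449.7060 = 3.5137 kJ/K
dS_surr = -1580.1290/550.8060 = -2.8688 kJ/K
dS_gen = 3.5137 - 2.8688 = 0.6449 kJ/K (irreversible)

dS_gen = 0.6449 kJ/K, irreversible


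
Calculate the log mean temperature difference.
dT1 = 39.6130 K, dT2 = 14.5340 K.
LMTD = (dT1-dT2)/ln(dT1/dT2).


dT1/dT2 = 2.7255
ln(dT1/dT2) = 1.0027
LMTD = 25.0790 / 1.0027 = 25.0123 K

25.0123 K


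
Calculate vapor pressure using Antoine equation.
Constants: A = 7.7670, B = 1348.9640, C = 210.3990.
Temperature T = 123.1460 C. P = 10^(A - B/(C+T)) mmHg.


C+T = 333.5450
B/(C+T) = 4.0443
log10(P) = 7.7670 - 4.0443 = 3.7227
P = 10^3.7227 = 5280.5134 mmHg

5280.5134 mmHg


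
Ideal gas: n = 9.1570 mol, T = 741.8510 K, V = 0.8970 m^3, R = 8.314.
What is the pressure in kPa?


P = nRT/V = 9.1570 * 8.314 * 741.8510 / 0.8970
= 56478.0796 / 0.8970 = 62963.2994 Pa = 62.9633 kPa

62.9633 kPa


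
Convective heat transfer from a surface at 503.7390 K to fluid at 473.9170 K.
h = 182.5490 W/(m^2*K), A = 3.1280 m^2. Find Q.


dT = 29.8220 K
Q = 182.5490 * 3.1280 * 29.8220 = 17028.7578 W

17028.7578 W


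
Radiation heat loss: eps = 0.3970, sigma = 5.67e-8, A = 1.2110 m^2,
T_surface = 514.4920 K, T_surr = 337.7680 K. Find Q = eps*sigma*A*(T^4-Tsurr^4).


T^4 = 7.0067e+10
Tsurr^4 = 1.3016e+10
Q = 0.3970 * 5.67e-8 * 1.2110 * 5.7051e+10 = 1555.1883 W

1555.1883 W


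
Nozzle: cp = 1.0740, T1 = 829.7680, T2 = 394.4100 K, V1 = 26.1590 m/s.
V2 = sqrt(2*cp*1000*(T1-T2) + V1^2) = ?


dT = 435.3580 K
2*cp*1000*dT = 935148.9840
V1^2 = 684.2933
V2 = sqrt(935833.2773) = 967.3848 m/s

967.3848 m/s


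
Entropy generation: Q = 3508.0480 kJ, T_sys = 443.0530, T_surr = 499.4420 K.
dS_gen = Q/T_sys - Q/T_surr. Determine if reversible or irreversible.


dS_sys = 3508.0480/443.0530 = 7.9179 kJ/K
dS_surr = -3508.0480/499.4420 = -7.0239 kJ/K
dS_gen = 7.9179 - 7.0239 = 0.8940 kJ/K (irreversible)

dS_gen = 0.8940 kJ/K, irreversible


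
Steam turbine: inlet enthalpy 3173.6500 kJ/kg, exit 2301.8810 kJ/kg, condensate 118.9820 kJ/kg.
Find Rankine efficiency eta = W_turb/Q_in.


W = 871.7690 kJ/kg
Q_in = 3054.6680 kJ/kg
eta = 0.2854 = 28.5389%

eta = 28.5389%


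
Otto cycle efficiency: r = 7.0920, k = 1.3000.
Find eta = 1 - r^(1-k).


r^(k-1) = 1.7998
eta = 1 - 1/1.7998 = 0.4444 = 44.4391%

44.4391%


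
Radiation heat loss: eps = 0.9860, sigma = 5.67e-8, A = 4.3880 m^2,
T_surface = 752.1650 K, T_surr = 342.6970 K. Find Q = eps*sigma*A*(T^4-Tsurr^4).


T^4 = 3.2008e+11
Tsurr^4 = 1.3792e+10
Q = 0.9860 * 5.67e-8 * 4.3880 * 3.0628e+11 = 75136.2677 W

75136.2677 W


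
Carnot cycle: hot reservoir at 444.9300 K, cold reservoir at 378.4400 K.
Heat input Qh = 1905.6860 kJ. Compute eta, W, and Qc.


eta = 1 - 378.4400/444.9300 = 0.1494
W = 0.1494 * 1905.6860 = 284.7843 kJ
Qc = 1905.6860 - 284.7843 = 1620.9017 kJ

eta = 14.9439%, W = 284.7843 kJ, Qc = 1620.9017 kJ


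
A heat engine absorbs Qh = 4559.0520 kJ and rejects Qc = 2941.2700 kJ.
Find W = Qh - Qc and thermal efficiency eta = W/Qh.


W = 4559.0520 - 2941.2700 = 1617.7820 kJ
eta = 1617.7820 / 4559.0520 = 0.3549 = 35.4851%

W = 1617.7820 kJ, eta = 35.4851%


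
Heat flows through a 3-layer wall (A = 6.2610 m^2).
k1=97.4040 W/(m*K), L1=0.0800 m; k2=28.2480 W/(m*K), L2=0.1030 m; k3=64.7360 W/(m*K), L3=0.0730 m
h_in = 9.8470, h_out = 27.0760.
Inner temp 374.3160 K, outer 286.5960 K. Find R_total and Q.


R_conv_in = 1/(9.8470*6.2610) = 0.0162
R_1 = 0.0800/(97.4040*6.2610) = 0.0001
R_2 = 0.1030/(28.2480*6.2610) = 0.0006
R_3 = 0.0730/(64.7360*6.2610) = 0.0002
R_conv_out = 1/(27.0760*6.2610) = 0.0059
R_total = 0.0230 K/W
Q = 87.7200 / 0.0230 = 3811.8191 W

R_total = 0.0230 K/W, Q = 3811.8191 W


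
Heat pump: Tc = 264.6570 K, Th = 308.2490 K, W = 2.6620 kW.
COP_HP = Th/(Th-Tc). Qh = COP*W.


COP = 308.2490 / 43.5920 = 7.0712
Qh = 7.0712 * 2.6620 = 18.8236 kW

COP = 7.0712, Qh = 18.8236 kW


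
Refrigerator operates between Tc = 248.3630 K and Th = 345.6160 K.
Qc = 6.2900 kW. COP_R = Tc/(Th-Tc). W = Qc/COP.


COP = 248.3630 / 97.2530 = 2.5538
W = 6.2900 / 2.5538 = 2.4630 kW

COP = 2.5538, W = 2.4630 kW


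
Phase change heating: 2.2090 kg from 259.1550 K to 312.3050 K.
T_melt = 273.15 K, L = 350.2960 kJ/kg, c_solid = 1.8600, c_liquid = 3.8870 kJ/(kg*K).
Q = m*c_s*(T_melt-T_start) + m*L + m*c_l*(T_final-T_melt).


Q1 (sensible, solid) = 2.2090 * 1.8600 * 13.9950 = 57.5018 kJ
Q2 (latent) = 2.2090 * 350.2960 = 773.8039 kJ
Q3 (sensible, liquid) = 2.2090 * 3.8870 * 39.1550 = 336.1998 kJ
Q_total = 1167.5055 kJ

1167.5055 kJ


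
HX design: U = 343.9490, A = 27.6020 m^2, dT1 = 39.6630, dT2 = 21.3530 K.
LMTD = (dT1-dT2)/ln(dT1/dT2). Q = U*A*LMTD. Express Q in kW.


LMTD = 29.5691 K
Q = 343.9490 * 27.6020 * 29.5691 = 280720.0292 W = 280.7200 kW

280.7200 kW


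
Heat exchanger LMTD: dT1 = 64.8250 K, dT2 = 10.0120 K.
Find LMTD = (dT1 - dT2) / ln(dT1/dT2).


dT1/dT2 = 6.4747
ln(dT1/dT2) = 1.8679
LMTD = 54.8130 / 1.8679 = 29.3446 K

29.3446 K


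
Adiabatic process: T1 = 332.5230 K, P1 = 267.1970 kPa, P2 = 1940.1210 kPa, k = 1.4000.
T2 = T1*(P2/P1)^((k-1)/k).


(k-1)/k = 0.2857
(P2/P1)^exp = 1.7620
T2 = 332.5230 * 1.7620 = 585.8965 K

585.8965 K


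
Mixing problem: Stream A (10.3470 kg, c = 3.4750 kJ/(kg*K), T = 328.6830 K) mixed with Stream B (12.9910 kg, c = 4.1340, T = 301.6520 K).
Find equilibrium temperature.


num = 28018.2269
den = 89.6606
Tf = 312.4920 K

312.4920 K


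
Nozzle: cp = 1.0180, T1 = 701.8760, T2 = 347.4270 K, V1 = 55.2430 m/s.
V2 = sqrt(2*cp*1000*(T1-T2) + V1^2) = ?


dT = 354.4490 K
2*cp*1000*dT = 721658.1640
V1^2 = 3051.7890
V2 = sqrt(724709.9530) = 851.2990 m/s

851.2990 m/s


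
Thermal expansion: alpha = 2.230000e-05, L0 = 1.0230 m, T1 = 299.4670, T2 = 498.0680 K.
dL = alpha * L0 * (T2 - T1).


dT = 198.6010 K
dL = 2.230000e-05 * 1.0230 * 198.6010 = 0.004531 m
L_final = 1.027531 m

dL = 0.004531 m


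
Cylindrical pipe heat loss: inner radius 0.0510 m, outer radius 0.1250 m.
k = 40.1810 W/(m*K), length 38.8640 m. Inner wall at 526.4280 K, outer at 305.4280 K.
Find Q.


dT = 221.0000 K
ln(ro/ri) = 0.8965
Q = 2*pi*40.1810*38.8640*221.0000 / 0.8965 = 2418777.1053 W

2418777.1053 W


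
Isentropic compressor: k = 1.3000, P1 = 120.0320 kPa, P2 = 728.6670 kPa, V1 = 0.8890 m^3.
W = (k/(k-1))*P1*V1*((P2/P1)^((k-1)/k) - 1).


(k-1)/k = 0.2308
(P2/P1)^exp = 1.5162
W = 4.3333 * 120.0320 * 0.8890 * (1.5162 - 1) = 238.6754 kJ

238.6754 kJ


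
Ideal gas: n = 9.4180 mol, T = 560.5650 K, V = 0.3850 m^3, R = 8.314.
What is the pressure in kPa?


P = nRT/V = 9.4180 * 8.314 * 560.5650 / 0.3850
= 43892.9413 / 0.3850 = 114007.6398 Pa = 114.0076 kPa

114.0076 kPa


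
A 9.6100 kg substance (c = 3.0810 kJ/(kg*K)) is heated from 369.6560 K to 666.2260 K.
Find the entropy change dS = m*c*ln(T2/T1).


T2/T1 = 1.8023
ln(T2/T1) = 0.5891
dS = 9.6100 * 3.0810 * 0.5891 = 17.4410 kJ/K

17.4410 kJ/K


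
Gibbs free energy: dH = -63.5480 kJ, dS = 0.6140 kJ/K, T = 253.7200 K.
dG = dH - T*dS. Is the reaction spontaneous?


T*dS = 253.7200 * 0.6140 = 155.7841 kJ
dG = -63.5480 - 155.7841 = -219.3321 kJ (spontaneous)

dG = -219.3321 kJ, spontaneous


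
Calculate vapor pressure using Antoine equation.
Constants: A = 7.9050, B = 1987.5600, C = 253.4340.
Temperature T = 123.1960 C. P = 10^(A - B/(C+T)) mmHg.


C+T = 376.6300
B/(C+T) = 5.2772
log10(P) = 7.9050 - 5.2772 = 2.6278
P = 10^2.6278 = 424.4029 mmHg

424.4029 mmHg


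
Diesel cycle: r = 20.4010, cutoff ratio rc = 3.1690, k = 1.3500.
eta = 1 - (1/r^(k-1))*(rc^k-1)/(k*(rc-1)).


r^(k-1) = 2.8733
rc^k = 4.7451
eta = 0.5549 = 55.4865%

55.4865%


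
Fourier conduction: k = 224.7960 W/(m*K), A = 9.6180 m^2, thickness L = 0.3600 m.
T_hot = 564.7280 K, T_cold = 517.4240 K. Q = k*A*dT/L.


dT = 47.3040 K
Q = 224.7960 * 9.6180 * 47.3040 / 0.3600 = 284098.3537 W

284098.3537 W


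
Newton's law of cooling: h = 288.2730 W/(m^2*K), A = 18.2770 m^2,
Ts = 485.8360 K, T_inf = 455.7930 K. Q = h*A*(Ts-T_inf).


dT = 30.0430 K
Q = 288.2730 * 18.2770 * 30.0430 = 158289.5256 W

158289.5256 W


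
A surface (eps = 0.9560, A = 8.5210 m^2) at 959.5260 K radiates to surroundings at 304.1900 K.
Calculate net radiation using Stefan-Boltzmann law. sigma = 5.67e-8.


T^4 = 8.4767e+11
Tsurr^4 = 8.5621e+09
Q = 0.9560 * 5.67e-8 * 8.5210 * 8.3911e+11 = 387569.4257 W

387569.4257 W


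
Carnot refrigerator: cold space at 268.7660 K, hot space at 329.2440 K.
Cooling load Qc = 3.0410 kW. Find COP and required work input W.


COP = 268.7660 / 60.4780 = 4.4440
W = 3.0410 / 4.4440 = 0.6843 kW

COP = 4.4440, W = 0.6843 kW


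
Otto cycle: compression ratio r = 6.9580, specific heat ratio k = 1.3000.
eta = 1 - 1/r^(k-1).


r^(k-1) = 1.7896
eta = 1 - 1/1.7896 = 0.4412 = 44.1202%

44.1202%


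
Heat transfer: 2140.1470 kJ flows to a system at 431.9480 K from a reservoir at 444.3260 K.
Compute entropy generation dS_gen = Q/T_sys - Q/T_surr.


dS_sys = 2140.1470/431.9480 = 4.9546 kJ/K
dS_surr = -2140.1470/444.3260 = -4.8166 kJ/K
dS_gen = 4.9546 - 4.8166 = 0.1380 kJ/K (irreversible)

dS_gen = 0.1380 kJ/K, irreversible


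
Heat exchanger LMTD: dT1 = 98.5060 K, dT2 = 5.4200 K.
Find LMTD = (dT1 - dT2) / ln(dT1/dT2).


dT1/dT2 = 18.1745
ln(dT1/dT2) = 2.9000
LMTD = 93.0860 / 2.9000 = 32.0984 K

32.0984 K


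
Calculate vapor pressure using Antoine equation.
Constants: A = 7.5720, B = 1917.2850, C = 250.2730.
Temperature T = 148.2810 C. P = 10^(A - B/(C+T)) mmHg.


C+T = 398.5540
B/(C+T) = 4.8106
log10(P) = 7.5720 - 4.8106 = 2.7614
P = 10^2.7614 = 577.2942 mmHg

577.2942 mmHg


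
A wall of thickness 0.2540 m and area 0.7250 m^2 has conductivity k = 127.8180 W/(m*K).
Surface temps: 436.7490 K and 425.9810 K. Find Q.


dT = 10.7680 K
Q = 127.8180 * 0.7250 * 10.7680 / 0.2540 = 3928.5416 W

3928.5416 W


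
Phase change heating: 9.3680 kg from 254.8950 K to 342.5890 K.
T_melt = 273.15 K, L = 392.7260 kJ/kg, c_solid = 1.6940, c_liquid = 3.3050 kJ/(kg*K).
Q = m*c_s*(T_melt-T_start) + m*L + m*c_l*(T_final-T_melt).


Q1 (sensible, solid) = 9.3680 * 1.6940 * 18.2550 = 289.6958 kJ
Q2 (latent) = 9.3680 * 392.7260 = 3679.0572 kJ
Q3 (sensible, liquid) = 9.3680 * 3.3050 * 69.4390 = 2149.9175 kJ
Q_total = 6118.6705 kJ

6118.6705 kJ


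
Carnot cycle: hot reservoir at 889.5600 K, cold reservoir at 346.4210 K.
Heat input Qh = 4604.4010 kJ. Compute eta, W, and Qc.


eta = 1 - 346.4210/889.5600 = 0.6106
W = 0.6106 * 4604.4010 = 2811.3109 kJ
Qc = 4604.4010 - 2811.3109 = 1793.0901 kJ

eta = 61.0570%, W = 2811.3109 kJ, Qc = 1793.0901 kJ


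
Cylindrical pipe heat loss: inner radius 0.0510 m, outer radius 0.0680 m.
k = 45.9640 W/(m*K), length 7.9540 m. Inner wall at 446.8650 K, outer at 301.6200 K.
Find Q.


dT = 145.2450 K
ln(ro/ri) = 0.2877
Q = 2*pi*45.9640*7.9540*145.2450 / 0.2877 = 1159769.4462 W

1159769.4462 W


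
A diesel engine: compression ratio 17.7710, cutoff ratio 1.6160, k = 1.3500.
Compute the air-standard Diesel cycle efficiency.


r^(k-1) = 2.7378
rc^k = 1.9116
eta = 0.5996 = 59.9605%

59.9605%


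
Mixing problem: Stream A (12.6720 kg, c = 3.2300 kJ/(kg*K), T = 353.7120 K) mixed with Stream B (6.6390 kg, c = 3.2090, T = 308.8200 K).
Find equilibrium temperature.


num = 21056.9017
den = 62.2351
Tf = 338.3444 K

338.3444 K


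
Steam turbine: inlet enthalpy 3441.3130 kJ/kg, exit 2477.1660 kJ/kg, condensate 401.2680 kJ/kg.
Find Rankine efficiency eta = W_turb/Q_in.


W = 964.1470 kJ/kg
Q_in = 3040.0450 kJ/kg
eta = 0.3171 = 31.7149%

eta = 31.7149%


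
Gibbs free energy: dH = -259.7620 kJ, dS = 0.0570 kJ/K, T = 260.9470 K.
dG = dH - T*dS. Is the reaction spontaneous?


T*dS = 260.9470 * 0.0570 = 14.8740 kJ
dG = -259.7620 - 14.8740 = -274.6360 kJ (spontaneous)

dG = -274.6360 kJ, spontaneous


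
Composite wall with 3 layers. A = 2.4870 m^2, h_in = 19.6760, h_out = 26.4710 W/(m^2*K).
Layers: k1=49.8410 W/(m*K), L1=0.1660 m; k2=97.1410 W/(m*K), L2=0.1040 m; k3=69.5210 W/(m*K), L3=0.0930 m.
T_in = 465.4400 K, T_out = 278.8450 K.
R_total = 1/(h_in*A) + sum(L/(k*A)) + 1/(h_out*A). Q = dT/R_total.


R_conv_in = 1/(19.6760*2.4870) = 0.0204
R_1 = 0.1660/(49.8410*2.4870) = 0.0013
R_2 = 0.1040/(97.1410*2.4870) = 0.0004
R_3 = 0.0930/(69.5210*2.4870) = 0.0005
R_conv_out = 1/(26.4710*2.4870) = 0.0152
R_total = 0.0379 K/W
Q = 186.5950 / 0.0379 = 4919.0635 W

R_total = 0.0379 K/W, Q = 4919.0635 W


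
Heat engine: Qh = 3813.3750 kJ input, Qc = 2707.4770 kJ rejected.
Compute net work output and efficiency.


W = 3813.3750 - 2707.4770 = 1105.8980 kJ
eta = 1105.8980 / 3813.3750 = 0.2900 = 29.0005%

W = 1105.8980 kJ, eta = 29.0005%


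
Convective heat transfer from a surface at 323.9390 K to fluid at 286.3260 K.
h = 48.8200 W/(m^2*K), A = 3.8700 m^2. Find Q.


dT = 37.6130 K
Q = 48.8200 * 3.8700 * 37.6130 = 7106.3520 W

7106.3520 W


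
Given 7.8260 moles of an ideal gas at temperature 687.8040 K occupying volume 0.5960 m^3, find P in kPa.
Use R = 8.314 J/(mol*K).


P = nRT/V = 7.8260 * 8.314 * 687.8040 / 0.5960
= 44752.2176 / 0.5960 = 75087.6135 Pa = 75.0876 kPa

75.0876 kPa


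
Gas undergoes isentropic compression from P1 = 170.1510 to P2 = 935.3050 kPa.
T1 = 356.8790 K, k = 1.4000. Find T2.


(k-1)/k = 0.2857
(P2/P1)^exp = 1.6273
T2 = 356.8790 * 1.6273 = 580.7423 K

580.7423 K


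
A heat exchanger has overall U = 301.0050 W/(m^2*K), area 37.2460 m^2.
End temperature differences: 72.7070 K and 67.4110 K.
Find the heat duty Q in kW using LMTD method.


LMTD = 70.0256 K
Q = 301.0050 * 37.2460 * 70.0256 = 785073.5482 W = 785.0735 kW

785.0735 kW


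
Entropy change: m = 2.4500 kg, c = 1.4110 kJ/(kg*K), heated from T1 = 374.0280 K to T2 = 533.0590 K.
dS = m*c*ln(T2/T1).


T2/T1 = 1.4252
ln(T2/T1) = 0.3543
dS = 2.4500 * 1.4110 * 0.3543 = 1.2248 kJ/K

1.2248 kJ/K


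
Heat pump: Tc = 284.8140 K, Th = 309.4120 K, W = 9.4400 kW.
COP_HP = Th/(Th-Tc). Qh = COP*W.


COP = 309.4120 / 24.5980 = 12.5787
Qh = 12.5787 * 9.4400 = 118.7434 kW

COP = 12.5787, Qh = 118.7434 kW


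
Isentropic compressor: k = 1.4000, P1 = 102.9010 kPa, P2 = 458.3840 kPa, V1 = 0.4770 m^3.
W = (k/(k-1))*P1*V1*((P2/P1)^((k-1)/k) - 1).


(k-1)/k = 0.2857
(P2/P1)^exp = 1.5324
W = 3.5000 * 102.9010 * 0.4770 * (1.5324 - 1) = 91.4640 kJ

91.4640 kJ


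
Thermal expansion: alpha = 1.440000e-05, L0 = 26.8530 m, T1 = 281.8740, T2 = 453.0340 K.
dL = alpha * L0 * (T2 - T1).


dT = 171.1600 K
dL = 1.440000e-05 * 26.8530 * 171.1600 = 0.066185 m
L_final = 26.919185 m

dL = 0.066185 m


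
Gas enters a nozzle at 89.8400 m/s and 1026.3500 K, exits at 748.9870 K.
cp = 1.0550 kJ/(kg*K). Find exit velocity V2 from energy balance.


dT = 277.3630 K
2*cp*1000*dT = 585235.9300
V1^2 = 8071.2256
V2 = sqrt(593307.1556) = 770.2643 m/s

770.2643 m/s


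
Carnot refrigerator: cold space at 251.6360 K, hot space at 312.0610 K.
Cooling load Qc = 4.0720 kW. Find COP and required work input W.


COP = 251.6360 / 60.4250 = 4.1644
W = 4.0720 / 4.1644 = 0.9778 kW

COP = 4.1644, W = 0.9778 kW


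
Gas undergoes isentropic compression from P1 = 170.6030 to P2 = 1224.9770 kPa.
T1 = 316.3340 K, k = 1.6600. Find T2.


(k-1)/k = 0.3976
(P2/P1)^exp = 2.1897
T2 = 316.3340 * 2.1897 = 692.6908 K

692.6908 K


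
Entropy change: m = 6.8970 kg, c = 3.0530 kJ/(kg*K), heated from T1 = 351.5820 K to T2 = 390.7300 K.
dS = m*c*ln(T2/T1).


T2/T1 = 1.1113
ln(T2/T1) = 0.1056
dS = 6.8970 * 3.0530 * 0.1056 = 2.2230 kJ/K

2.2230 kJ/K


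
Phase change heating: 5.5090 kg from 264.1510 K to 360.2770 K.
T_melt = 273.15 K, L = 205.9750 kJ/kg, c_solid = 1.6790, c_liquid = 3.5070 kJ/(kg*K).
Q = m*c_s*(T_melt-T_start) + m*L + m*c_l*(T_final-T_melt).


Q1 (sensible, solid) = 5.5090 * 1.6790 * 8.9990 = 83.2372 kJ
Q2 (latent) = 5.5090 * 205.9750 = 1134.7163 kJ
Q3 (sensible, liquid) = 5.5090 * 3.5070 * 87.1270 = 1683.2991 kJ
Q_total = 2901.2527 kJ

2901.2527 kJ


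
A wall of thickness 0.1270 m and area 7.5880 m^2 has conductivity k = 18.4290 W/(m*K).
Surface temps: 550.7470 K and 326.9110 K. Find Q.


dT = 223.8360 K
Q = 18.4290 * 7.5880 * 223.8360 / 0.1270 = 246465.0300 W

246465.0300 W


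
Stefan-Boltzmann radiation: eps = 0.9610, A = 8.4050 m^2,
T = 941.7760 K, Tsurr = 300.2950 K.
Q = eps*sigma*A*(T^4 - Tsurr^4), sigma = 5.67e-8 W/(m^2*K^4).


T^4 = 7.8667e+11
Tsurr^4 = 8.1319e+09
Q = 0.9610 * 5.67e-8 * 8.4050 * 7.7853e+11 = 356551.1946 W

356551.1946 W


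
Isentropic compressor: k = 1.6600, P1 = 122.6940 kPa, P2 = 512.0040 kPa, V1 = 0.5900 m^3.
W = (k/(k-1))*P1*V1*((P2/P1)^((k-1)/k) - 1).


(k-1)/k = 0.3976
(P2/P1)^exp = 1.7648
W = 2.5152 * 122.6940 * 0.5900 * (1.7648 - 1) = 139.2397 kJ

139.2397 kJ


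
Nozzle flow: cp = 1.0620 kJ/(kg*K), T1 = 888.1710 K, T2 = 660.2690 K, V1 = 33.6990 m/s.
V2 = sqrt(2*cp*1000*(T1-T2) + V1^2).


dT = 227.9020 K
2*cp*1000*dT = 484063.8480
V1^2 = 1135.6226
V2 = sqrt(485199.4706) = 696.5626 m/s

696.5626 m/s


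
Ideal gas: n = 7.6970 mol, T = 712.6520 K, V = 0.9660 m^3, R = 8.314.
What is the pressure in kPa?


P = nRT/V = 7.6970 * 8.314 * 712.6520 / 0.9660
= 45604.6382 / 0.9660 = 47209.7704 Pa = 47.2098 kPa

47.2098 kPa


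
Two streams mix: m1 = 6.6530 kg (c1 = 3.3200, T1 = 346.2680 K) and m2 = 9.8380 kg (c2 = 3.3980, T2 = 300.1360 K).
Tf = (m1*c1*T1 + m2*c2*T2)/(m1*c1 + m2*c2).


num = 17681.7573
den = 55.5175
Tf = 318.4899 K

318.4899 K


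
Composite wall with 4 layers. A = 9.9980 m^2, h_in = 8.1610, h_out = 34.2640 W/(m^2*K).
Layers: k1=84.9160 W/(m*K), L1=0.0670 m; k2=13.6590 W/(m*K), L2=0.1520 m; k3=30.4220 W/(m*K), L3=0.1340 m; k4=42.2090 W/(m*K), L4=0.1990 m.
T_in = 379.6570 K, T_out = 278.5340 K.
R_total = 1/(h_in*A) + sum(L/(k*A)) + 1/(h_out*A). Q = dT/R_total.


R_conv_in = 1/(8.1610*9.9980) = 0.0123
R_1 = 0.0670/(84.9160*9.9980) = 7.8917e-05
R_2 = 0.1520/(13.6590*9.9980) = 0.0011
R_3 = 0.1340/(30.4220*9.9980) = 0.0004
R_4 = 0.1990/(42.2090*9.9980) = 0.0005
R_conv_out = 1/(34.2640*9.9980) = 0.0029
R_total = 0.0173 K/W
Q = 101.1230 / 0.0173 = 5852.3553 W

R_total = 0.0173 K/W, Q = 5852.3553 W


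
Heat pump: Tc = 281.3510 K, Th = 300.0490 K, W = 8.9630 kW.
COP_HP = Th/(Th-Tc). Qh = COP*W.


COP = 300.0490 / 18.6980 = 16.0471
Qh = 16.0471 * 8.9630 = 143.8303 kW

COP = 16.0471, Qh = 143.8303 kW


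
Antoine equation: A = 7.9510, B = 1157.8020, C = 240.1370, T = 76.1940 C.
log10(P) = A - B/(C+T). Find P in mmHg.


C+T = 316.3310
B/(C+T) = 3.6601
log10(P) = 7.9510 - 3.6601 = 4.2909
P = 10^4.2909 = 19539.0505 mmHg

19539.0505 mmHg


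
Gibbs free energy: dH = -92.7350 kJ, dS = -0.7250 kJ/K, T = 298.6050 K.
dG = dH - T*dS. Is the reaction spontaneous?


T*dS = 298.6050 * -0.7250 = -216.4886 kJ
dG = -92.7350 + 216.4886 = 123.7536 kJ (non-spontaneous)

dG = 123.7536 kJ, non-spontaneous


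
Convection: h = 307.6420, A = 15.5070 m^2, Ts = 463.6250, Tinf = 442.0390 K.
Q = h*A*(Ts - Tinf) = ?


dT = 21.5860 K
Q = 307.6420 * 15.5070 * 21.5860 = 102978.2686 W

102978.2686 W


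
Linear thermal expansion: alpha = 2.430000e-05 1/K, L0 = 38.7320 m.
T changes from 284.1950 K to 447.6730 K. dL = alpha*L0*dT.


dT = 163.4780 K
dL = 2.430000e-05 * 38.7320 * 163.4780 = 0.153863 m
L_final = 38.885863 m

dL = 0.153863 m


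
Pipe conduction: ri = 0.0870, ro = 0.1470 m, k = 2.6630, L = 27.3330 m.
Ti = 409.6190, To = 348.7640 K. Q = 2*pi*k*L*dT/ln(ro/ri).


dT = 60.8550 K
ln(ro/ri) = 0.5245
Q = 2*pi*2.6630*27.3330*60.8550 / 0.5245 = 53060.1961 W

53060.1961 W


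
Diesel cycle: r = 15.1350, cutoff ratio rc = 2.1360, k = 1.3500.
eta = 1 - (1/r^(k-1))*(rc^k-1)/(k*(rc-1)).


r^(k-1) = 2.5882
rc^k = 2.7859
eta = 0.5501 = 55.0070%

55.0070%


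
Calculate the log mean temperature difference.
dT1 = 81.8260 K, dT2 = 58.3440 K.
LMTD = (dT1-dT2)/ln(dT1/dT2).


dT1/dT2 = 1.4025
ln(dT1/dT2) = 0.3382
LMTD = 23.4820 / 0.3382 = 69.4244 K

69.4244 K


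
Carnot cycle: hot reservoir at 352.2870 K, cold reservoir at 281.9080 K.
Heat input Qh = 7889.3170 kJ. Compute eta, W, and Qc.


eta = 1 - 281.9080/352.2870 = 0.1998
W = 0.1998 * 7889.3170 = 1576.1077 kJ
Qc = 7889.3170 - 1576.1077 = 6313.2093 kJ

eta = 19.9777%, W = 1576.1077 kJ, Qc = 6313.2093 kJ


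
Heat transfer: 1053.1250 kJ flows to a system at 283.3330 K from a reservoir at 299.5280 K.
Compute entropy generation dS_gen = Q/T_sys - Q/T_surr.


dS_sys = 1053.1250/283.3330 = 3.7169 kJ/K
dS_surr = -1053.1250/299.5280 = -3.5159 kJ/K
dS_gen = 3.7169 - 3.5159 = 0.2010 kJ/K (irreversible)

dS_gen = 0.2010 kJ/K, irreversible


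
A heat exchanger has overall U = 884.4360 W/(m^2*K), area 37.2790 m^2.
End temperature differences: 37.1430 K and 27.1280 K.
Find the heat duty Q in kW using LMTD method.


LMTD = 31.8737 K
Q = 884.4360 * 37.2790 * 31.8737 = 1050904.1447 W = 1050.9041 kW

1050.9041 kW


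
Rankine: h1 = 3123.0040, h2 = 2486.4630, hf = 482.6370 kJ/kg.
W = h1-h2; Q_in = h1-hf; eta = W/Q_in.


W = 636.5410 kJ/kg
Q_in = 2640.3670 kJ/kg
eta = 0.2411 = 24.1081%

eta = 24.1081%


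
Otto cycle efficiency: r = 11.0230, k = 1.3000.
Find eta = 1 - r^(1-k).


r^(k-1) = 2.0544
eta = 1 - 1/2.0544 = 0.5132 = 51.3245%

51.3245%


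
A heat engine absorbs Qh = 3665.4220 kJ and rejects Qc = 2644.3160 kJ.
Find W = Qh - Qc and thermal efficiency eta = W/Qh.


W = 3665.4220 - 2644.3160 = 1021.1060 kJ
eta = 1021.1060 / 3665.4220 = 0.2786 = 27.8578%

W = 1021.1060 kJ, eta = 27.8578%


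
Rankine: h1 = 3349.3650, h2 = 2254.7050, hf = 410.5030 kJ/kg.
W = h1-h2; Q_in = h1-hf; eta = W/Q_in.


W = 1094.6600 kJ/kg
Q_in = 2938.8620 kJ/kg
eta = 0.3725 = 37.2478%

eta = 37.2478%


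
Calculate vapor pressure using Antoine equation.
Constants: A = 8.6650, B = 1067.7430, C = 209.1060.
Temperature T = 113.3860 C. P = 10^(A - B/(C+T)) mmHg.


C+T = 322.4920
B/(C+T) = 3.3109
log10(P) = 8.6650 - 3.3109 = 5.3541
P = 10^5.3541 = 225988.7714 mmHg

225988.7714 mmHg


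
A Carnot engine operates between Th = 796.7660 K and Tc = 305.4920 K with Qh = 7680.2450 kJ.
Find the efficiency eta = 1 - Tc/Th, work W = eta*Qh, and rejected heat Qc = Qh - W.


eta = 1 - 305.4920/796.7660 = 0.6166
W = 0.6166 * 7680.2450 = 4735.5242 kJ
Qc = 7680.2450 - 4735.5242 = 2944.7208 kJ

eta = 61.6585%, W = 4735.5242 kJ, Qc = 2944.7208 kJ


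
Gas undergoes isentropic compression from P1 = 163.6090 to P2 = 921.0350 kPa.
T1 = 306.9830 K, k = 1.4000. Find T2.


(k-1)/k = 0.2857
(P2/P1)^exp = 1.6384
T2 = 306.9830 * 1.6384 = 502.9607 K

502.9607 K


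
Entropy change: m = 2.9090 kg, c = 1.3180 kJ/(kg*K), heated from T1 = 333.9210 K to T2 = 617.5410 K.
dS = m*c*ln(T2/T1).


T2/T1 = 1.8494
ln(T2/T1) = 0.6148
dS = 2.9090 * 1.3180 * 0.6148 = 2.3573 kJ/K

2.3573 kJ/K


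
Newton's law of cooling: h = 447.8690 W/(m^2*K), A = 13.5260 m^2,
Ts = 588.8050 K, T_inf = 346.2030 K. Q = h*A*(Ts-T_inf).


dT = 242.6020 K
Q = 447.8690 * 13.5260 * 242.6020 = 1469652.8562 W

1469652.8562 W


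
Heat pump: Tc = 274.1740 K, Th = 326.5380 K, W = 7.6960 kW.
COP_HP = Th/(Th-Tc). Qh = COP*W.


COP = 326.5380 / 52.3640 = 6.2359
Qh = 6.2359 * 7.6960 = 47.9917 kW

COP = 6.2359, Qh = 47.9917 kW


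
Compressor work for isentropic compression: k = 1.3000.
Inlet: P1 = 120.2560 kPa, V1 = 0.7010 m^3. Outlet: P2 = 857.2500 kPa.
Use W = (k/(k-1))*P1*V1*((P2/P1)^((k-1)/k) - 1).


(k-1)/k = 0.2308
(P2/P1)^exp = 1.5734
W = 4.3333 * 120.2560 * 0.7010 * (1.5734 - 1) = 209.4712 kJ

209.4712 kJ


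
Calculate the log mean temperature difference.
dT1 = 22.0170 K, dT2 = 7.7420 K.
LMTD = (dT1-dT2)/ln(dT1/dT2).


dT1/dT2 = 2.8438
ln(dT1/dT2) = 1.0452
LMTD = 14.2750 / 1.0452 = 13.6583 K

13.6583 K


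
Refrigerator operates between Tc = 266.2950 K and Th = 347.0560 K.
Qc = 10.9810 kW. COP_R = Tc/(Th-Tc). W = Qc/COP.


COP = 266.2950 / 80.7610 = 3.2973
W = 10.9810 / 3.2973 = 3.3303 kW

COP = 3.2973, W = 3.3303 kW


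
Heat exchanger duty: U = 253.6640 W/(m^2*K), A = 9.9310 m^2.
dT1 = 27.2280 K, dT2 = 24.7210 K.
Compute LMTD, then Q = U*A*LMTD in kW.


LMTD = 25.9543 K
Q = 253.6640 * 9.9310 * 25.9543 = 65382.5009 W = 65.3825 kW

65.3825 kW


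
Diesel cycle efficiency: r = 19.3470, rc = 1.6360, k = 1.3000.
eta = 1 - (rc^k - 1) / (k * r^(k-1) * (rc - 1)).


r^(k-1) = 2.4321
rc^k = 1.8963
eta = 0.5542 = 55.4249%

55.4249%


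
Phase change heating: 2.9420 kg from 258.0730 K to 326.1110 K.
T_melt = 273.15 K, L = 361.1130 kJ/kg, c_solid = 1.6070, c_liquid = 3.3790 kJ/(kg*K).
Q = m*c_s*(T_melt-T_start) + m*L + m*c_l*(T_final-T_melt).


Q1 (sensible, solid) = 2.9420 * 1.6070 * 15.0770 = 71.2810 kJ
Q2 (latent) = 2.9420 * 361.1130 = 1062.3944 kJ
Q3 (sensible, liquid) = 2.9420 * 3.3790 * 52.9610 = 526.4863 kJ
Q_total = 1660.1617 kJ

1660.1617 kJ


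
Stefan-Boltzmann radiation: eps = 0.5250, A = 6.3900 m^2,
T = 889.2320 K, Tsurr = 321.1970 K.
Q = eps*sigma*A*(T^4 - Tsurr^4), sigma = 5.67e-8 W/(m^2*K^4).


T^4 = 6.2526e+11
Tsurr^4 = 1.0644e+10
Q = 0.5250 * 5.67e-8 * 6.3900 * 6.1462e+11 = 116908.7697 W

116908.7697 W


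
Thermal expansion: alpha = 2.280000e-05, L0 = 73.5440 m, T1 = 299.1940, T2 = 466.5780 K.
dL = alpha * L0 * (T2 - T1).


dT = 167.3840 K
dL = 2.280000e-05 * 73.5440 * 167.3840 = 0.280670 m
L_final = 73.824670 m

dL = 0.280670 m


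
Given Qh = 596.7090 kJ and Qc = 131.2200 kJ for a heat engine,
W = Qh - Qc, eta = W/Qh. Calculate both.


W = 596.7090 - 131.2200 = 465.4890 kJ
eta = 465.4890 / 596.7090 = 0.7801 = 78.0094%

W = 465.4890 kJ, eta = 78.0094%


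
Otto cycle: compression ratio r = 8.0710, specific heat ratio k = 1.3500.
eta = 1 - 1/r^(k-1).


r^(k-1) = 2.0769
eta = 1 - 1/2.0769 = 0.5185 = 51.8523%

51.8523%


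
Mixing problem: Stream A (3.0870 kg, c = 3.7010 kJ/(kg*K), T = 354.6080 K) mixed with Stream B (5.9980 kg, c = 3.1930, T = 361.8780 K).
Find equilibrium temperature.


num = 10981.9396
den = 30.5766
Tf = 359.1616 K

359.1616 K


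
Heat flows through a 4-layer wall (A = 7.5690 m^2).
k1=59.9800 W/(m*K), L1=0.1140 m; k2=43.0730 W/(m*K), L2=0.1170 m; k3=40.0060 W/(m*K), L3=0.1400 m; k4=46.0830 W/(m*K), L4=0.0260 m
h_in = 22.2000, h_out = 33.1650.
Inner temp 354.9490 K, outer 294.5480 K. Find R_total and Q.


R_conv_in = 1/(22.2000*7.5690) = 0.0060
R_1 = 0.1140/(59.9800*7.5690) = 0.0003
R_2 = 0.1170/(43.0730*7.5690) = 0.0004
R_3 = 0.1400/(40.0060*7.5690) = 0.0005
R_4 = 0.0260/(46.0830*7.5690) = 7.4541e-05
R_conv_out = 1/(33.1650*7.5690) = 0.0040
R_total = 0.0111 K/W
Q = 60.4010 / 0.0111 = 5450.4816 W

R_total = 0.0111 K/W, Q = 5450.4816 W


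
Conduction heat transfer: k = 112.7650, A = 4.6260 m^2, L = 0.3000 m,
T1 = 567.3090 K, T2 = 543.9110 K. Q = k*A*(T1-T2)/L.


dT = 23.3980 K
Q = 112.7650 * 4.6260 * 23.3980 / 0.3000 = 40685.2917 W

40685.2917 W


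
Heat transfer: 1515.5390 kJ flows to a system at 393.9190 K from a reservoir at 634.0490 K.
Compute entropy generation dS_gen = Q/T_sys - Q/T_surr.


dS_sys = 1515.5390/393.9190 = 3.8473 kJ/K
dS_surr = -1515.5390/634.0490 = -2.3903 kJ/K
dS_gen = 3.8473 - 2.3903 = 1.4571 kJ/K (irreversible)

dS_gen = 1.4571 kJ/K, irreversible


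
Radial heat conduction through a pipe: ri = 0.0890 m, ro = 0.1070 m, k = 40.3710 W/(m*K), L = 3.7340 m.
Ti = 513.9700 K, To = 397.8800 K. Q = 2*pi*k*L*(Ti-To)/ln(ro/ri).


dT = 116.0900 K
ln(ro/ri) = 0.1842
Q = 2*pi*40.3710*3.7340*116.0900 / 0.1842 = 596961.9371 W

596961.9371 W


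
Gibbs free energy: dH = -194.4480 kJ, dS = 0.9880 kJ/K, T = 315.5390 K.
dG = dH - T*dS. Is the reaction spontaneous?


T*dS = 315.5390 * 0.9880 = 311.7525 kJ
dG = -194.4480 - 311.7525 = -506.2005 kJ (spontaneous)

dG = -506.2005 kJ, spontaneous


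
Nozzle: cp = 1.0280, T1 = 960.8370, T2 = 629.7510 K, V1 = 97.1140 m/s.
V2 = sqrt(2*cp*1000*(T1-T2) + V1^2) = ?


dT = 331.0860 K
2*cp*1000*dT = 680712.8160
V1^2 = 9431.1290
V2 = sqrt(690143.9450) = 830.7490 m/s

830.7490 m/s


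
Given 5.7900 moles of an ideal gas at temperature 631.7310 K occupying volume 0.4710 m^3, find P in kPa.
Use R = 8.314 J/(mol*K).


P = nRT/V = 5.7900 * 8.314 * 631.7310 / 0.4710
= 30410.3048 / 0.4710 = 64565.4029 Pa = 64.5654 kPa

64.5654 kPa


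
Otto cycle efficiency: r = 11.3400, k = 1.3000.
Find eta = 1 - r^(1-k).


r^(k-1) = 2.0720
eta = 1 - 1/2.0720 = 0.5174 = 51.7368%

51.7368%


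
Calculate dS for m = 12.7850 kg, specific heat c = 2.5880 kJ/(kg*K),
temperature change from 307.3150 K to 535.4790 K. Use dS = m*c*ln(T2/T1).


T2/T1 = 1.7424
ln(T2/T1) = 0.5553
dS = 12.7850 * 2.5880 * 0.5553 = 18.3731 kJ/K

18.3731 kJ/K


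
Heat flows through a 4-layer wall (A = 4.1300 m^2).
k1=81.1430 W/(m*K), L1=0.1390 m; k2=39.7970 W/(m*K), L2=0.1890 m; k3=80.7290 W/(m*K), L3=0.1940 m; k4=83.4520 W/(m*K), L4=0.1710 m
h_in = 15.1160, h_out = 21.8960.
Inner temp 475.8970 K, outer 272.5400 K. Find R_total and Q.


R_conv_in = 1/(15.1160*4.1300) = 0.0160
R_1 = 0.1390/(81.1430*4.1300) = 0.0004
R_2 = 0.1890/(39.7970*4.1300) = 0.0011
R_3 = 0.1940/(80.7290*4.1300) = 0.0006
R_4 = 0.1710/(83.4520*4.1300) = 0.0005
R_conv_out = 1/(21.8960*4.1300) = 0.0111
R_total = 0.0297 K/W
Q = 203.3570 / 0.0297 = 6842.6401 W

R_total = 0.0297 K/W, Q = 6842.6401 W


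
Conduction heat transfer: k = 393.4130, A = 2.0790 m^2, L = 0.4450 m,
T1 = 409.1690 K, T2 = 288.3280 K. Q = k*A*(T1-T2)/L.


dT = 120.8410 K
Q = 393.4130 * 2.0790 * 120.8410 / 0.4450 = 222104.5705 W

222104.5705 W


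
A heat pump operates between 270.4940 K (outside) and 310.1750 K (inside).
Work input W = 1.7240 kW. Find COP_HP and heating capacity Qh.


COP = 310.1750 / 39.6810 = 7.8167
Qh = 7.8167 * 1.7240 = 13.4760 kW

COP = 7.8167, Qh = 13.4760 kW


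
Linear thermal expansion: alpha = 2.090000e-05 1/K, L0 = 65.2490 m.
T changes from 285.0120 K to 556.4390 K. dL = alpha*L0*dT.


dT = 271.4270 K
dL = 2.090000e-05 * 65.2490 * 271.4270 = 0.370146 m
L_final = 65.619146 m

dL = 0.370146 m


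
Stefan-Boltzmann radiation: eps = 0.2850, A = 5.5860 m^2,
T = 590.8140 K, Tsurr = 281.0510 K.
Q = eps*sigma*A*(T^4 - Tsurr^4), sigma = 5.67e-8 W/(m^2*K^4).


T^4 = 1.2184e+11
Tsurr^4 = 6.2394e+09
Q = 0.2850 * 5.67e-8 * 5.5860 * 1.1560e+11 = 10435.2533 W

10435.2533 W


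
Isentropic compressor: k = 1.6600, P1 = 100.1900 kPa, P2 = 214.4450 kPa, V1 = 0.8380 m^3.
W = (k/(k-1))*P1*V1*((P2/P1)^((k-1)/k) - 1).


(k-1)/k = 0.3976
(P2/P1)^exp = 1.3533
W = 2.5152 * 100.1900 * 0.8380 * (1.3533 - 1) = 74.6105 kJ

74.6105 kJ


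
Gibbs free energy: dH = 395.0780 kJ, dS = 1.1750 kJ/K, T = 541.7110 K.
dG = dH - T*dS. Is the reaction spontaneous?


T*dS = 541.7110 * 1.1750 = 636.5104 kJ
dG = 395.0780 - 636.5104 = -241.4324 kJ (spontaneous)

dG = -241.4324 kJ, spontaneous


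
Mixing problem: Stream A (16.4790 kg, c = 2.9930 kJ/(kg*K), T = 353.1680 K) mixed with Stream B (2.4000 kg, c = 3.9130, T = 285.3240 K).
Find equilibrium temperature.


num = 20098.3622
den = 58.7128
Tf = 342.3163 K

342.3163 K


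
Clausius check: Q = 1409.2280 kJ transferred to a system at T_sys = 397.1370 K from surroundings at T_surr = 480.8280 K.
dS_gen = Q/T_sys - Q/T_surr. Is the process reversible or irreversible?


dS_sys = 1409.2280/397.1370 = 3.5485 kJ/K
dS_surr = -1409.2280/480.8280 = -2.9308 kJ/K
dS_gen = 3.5485 - 2.9308 = 0.6176 kJ/K (irreversible)

dS_gen = 0.6176 kJ/K, irreversible


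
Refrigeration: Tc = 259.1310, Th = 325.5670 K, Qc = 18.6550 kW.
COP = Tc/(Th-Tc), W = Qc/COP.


COP = 259.1310 / 66.4360 = 3.9005
W = 18.6550 / 3.9005 = 4.7828 kW

COP = 3.9005, W = 4.7828 kW


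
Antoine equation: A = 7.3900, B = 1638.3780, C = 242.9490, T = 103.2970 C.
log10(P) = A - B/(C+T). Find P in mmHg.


C+T = 346.2460
B/(C+T) = 4.7318
log10(P) = 7.3900 - 4.7318 = 2.6582
P = 10^2.6582 = 455.1638 mmHg

455.1638 mmHg


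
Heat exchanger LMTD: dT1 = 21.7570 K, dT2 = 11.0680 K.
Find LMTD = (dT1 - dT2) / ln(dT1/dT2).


dT1/dT2 = 1.9658
ln(dT1/dT2) = 0.6759
LMTD = 10.6890 / 0.6759 = 15.8150 K

15.8150 K


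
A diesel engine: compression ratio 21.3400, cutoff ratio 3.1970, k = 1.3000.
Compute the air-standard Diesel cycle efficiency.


r^(k-1) = 2.5047
rc^k = 4.5307
eta = 0.5065 = 50.6452%

50.6452%


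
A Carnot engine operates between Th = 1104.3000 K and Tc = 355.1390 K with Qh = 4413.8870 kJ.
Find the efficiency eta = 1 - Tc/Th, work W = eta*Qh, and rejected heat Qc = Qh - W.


eta = 1 - 355.1390/1104.3000 = 0.6784
W = 0.6784 * 4413.8870 = 2994.3964 kJ
Qc = 4413.8870 - 2994.3964 = 1419.4906 kJ

eta = 67.8404%, W = 2994.3964 kJ, Qc = 1419.4906 kJ


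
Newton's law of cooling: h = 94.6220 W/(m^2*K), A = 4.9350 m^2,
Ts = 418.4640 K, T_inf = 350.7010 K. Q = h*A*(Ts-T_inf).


dT = 67.7630 K
Q = 94.6220 * 4.9350 * 67.7630 = 31642.5813 W

31642.5813 W


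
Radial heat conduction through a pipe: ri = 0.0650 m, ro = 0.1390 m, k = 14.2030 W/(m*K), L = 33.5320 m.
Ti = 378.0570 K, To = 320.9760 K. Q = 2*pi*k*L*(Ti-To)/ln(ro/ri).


dT = 57.0810 K
ln(ro/ri) = 0.7601
Q = 2*pi*14.2030*33.5320*57.0810 / 0.7601 = 224723.1809 W

224723.1809 W


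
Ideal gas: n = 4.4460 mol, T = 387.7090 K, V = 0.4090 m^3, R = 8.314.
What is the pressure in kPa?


P = nRT/V = 4.4460 * 8.314 * 387.7090 / 0.4090
= 14331.2925 / 0.4090 = 35039.8350 Pa = 35.0398 kPa

35.0398 kPa


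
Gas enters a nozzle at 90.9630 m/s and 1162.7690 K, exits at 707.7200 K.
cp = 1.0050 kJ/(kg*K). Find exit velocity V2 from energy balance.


dT = 455.0490 K
2*cp*1000*dT = 914648.4900
V1^2 = 8274.2674
V2 = sqrt(922922.7574) = 960.6887 m/s

960.6887 m/s


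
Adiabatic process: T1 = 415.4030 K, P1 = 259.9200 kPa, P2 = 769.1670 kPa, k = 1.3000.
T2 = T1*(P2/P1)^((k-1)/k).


(k-1)/k = 0.2308
(P2/P1)^exp = 1.2845
T2 = 415.4030 * 1.2845 = 533.5851 K

533.5851 K


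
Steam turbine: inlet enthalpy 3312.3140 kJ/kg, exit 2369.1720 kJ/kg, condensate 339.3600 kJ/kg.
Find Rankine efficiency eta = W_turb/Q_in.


W = 943.1420 kJ/kg
Q_in = 2972.9540 kJ/kg
eta = 0.3172 = 31.7241%

eta = 31.7241%


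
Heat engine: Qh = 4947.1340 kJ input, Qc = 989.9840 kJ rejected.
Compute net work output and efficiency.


W = 4947.1340 - 989.9840 = 3957.1500 kJ
eta = 3957.1500 / 4947.1340 = 0.7999 = 79.9887%

W = 3957.1500 kJ, eta = 79.9887%


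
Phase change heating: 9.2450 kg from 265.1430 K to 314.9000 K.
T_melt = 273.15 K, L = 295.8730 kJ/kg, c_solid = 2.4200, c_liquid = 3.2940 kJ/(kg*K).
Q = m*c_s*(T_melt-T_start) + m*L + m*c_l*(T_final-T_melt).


Q1 (sensible, solid) = 9.2450 * 2.4200 * 8.0070 = 179.1398 kJ
Q2 (latent) = 9.2450 * 295.8730 = 2735.3459 kJ
Q3 (sensible, liquid) = 9.2450 * 3.2940 * 41.7500 = 1271.4140 kJ
Q_total = 4185.8997 kJ

4185.8997 kJ


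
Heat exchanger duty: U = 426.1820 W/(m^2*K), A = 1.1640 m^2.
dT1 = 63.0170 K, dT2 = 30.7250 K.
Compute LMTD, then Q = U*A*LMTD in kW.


LMTD = 44.9544 K
Q = 426.1820 * 1.1640 * 44.9544 = 22300.7930 W = 22.3008 kW

22.3008 kW


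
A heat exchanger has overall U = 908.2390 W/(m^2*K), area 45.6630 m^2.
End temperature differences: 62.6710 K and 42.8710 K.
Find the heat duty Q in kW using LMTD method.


LMTD = 52.1460 K
Q = 908.2390 * 45.6630 * 52.1460 = 2162646.3388 W = 2162.6463 kW

2162.6463 kW


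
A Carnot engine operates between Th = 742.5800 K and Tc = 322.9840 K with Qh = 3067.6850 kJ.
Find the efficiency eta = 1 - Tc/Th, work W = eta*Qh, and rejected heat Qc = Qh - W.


eta = 1 - 322.9840/742.5800 = 0.5651
W = 0.5651 * 3067.6850 = 1733.4002 kJ
Qc = 3067.6850 - 1733.4002 = 1334.2848 kJ

eta = 56.5052%, W = 1733.4002 kJ, Qc = 1334.2848 kJ


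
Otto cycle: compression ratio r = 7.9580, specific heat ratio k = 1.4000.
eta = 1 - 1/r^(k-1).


r^(k-1) = 2.2926
eta = 1 - 1/2.2926 = 0.5638 = 56.3807%

56.3807%


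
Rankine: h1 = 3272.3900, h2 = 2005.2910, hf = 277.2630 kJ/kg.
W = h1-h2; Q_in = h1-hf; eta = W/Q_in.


W = 1267.0990 kJ/kg
Q_in = 2995.1270 kJ/kg
eta = 0.4231 = 42.3054%

eta = 42.3054%


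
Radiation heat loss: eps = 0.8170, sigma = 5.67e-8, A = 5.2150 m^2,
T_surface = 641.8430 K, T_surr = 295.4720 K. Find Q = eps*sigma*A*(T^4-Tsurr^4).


T^4 = 1.6971e+11
Tsurr^4 = 7.6219e+09
Q = 0.8170 * 5.67e-8 * 5.2150 * 1.6209e+11 = 39157.8314 W

39157.8314 W


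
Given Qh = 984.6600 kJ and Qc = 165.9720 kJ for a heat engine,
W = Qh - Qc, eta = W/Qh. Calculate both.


W = 984.6600 - 165.9720 = 818.6880 kJ
eta = 818.6880 / 984.6600 = 0.8314 = 83.1442%

W = 818.6880 kJ, eta = 83.1442%


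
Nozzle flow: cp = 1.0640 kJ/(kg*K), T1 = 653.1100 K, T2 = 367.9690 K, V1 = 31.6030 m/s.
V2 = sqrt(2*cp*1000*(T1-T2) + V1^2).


dT = 285.1410 K
2*cp*1000*dT = 606780.0480
V1^2 = 998.7496
V2 = sqrt(607778.7976) = 779.6017 m/s

779.6017 m/s


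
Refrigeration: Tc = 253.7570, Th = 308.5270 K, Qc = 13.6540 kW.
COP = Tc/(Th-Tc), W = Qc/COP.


COP = 253.7570 / 54.7700 = 4.6331
W = 13.6540 / 4.6331 = 2.9470 kW

COP = 4.6331, W = 2.9470 kW


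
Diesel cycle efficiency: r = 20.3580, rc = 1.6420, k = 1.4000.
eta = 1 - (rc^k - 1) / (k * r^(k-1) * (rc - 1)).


r^(k-1) = 3.3381
rc^k = 2.0023
eta = 0.6659 = 66.5938%

66.5938%


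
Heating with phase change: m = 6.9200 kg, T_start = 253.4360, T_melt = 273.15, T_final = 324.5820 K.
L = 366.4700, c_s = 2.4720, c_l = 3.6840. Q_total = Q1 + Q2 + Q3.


Q1 (sensible, solid) = 6.9200 * 2.4720 * 19.7140 = 337.2324 kJ
Q2 (latent) = 6.9200 * 366.4700 = 2535.9724 kJ
Q3 (sensible, liquid) = 6.9200 * 3.6840 * 51.4320 = 1311.1704 kJ
Q_total = 4184.3752 kJ

4184.3752 kJ


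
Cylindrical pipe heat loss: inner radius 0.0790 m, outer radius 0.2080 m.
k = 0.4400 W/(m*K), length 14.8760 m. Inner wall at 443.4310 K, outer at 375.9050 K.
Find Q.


dT = 67.5260 K
ln(ro/ri) = 0.9681
Q = 2*pi*0.4400*14.8760*67.5260 / 0.9681 = 2868.6258 W

2868.6258 W


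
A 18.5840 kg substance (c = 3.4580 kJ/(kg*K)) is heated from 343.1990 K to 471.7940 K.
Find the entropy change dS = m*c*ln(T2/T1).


T2/T1 = 1.3747
ln(T2/T1) = 0.3182
dS = 18.5840 * 3.4580 * 0.3182 = 20.4507 kJ/K

20.4507 kJ/K


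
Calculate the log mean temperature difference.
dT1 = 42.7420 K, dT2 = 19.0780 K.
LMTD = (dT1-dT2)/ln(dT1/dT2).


dT1/dT2 = 2.2404
ln(dT1/dT2) = 0.8066
LMTD = 23.6640 / 0.8066 = 29.3363 K

29.3363 K


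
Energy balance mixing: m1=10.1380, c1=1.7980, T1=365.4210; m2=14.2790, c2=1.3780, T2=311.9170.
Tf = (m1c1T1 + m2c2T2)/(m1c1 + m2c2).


num = 12798.3623
den = 37.9046
Tf = 337.6468 K

337.6468 K


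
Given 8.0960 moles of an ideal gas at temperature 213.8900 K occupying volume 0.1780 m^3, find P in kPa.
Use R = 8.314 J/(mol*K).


P = nRT/V = 8.0960 * 8.314 * 213.8900 / 0.1780
= 14396.9667 / 0.1780 = 80881.8354 Pa = 80.8818 kPa

80.8818 kPa


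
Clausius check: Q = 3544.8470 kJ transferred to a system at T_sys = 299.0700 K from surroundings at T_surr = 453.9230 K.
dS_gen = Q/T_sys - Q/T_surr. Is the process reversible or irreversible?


dS_sys = 3544.8470/299.0700 = 11.8529 kJ/K
dS_surr = -3544.8470/453.9230 = -7.8094 kJ/K
dS_gen = 11.8529 - 7.8094 = 4.0435 kJ/K (irreversible)

dS_gen = 4.0435 kJ/K, irreversible


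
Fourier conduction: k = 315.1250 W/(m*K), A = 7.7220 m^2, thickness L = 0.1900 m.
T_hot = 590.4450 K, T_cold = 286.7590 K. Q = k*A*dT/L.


dT = 303.6860 K
Q = 315.1250 * 7.7220 * 303.6860 / 0.1900 = 3889410.8942 W

3889410.8942 W


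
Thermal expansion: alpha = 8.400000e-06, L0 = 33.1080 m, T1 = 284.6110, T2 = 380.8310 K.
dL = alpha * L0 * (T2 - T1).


dT = 96.2200 K
dL = 8.400000e-06 * 33.1080 * 96.2200 = 0.026759 m
L_final = 33.134759 m

dL = 0.026759 m


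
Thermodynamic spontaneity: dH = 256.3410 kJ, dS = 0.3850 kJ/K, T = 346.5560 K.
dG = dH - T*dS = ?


T*dS = 346.5560 * 0.3850 = 133.4241 kJ
dG = 256.3410 - 133.4241 = 122.9169 kJ (non-spontaneous)

dG = 122.9169 kJ, non-spontaneous


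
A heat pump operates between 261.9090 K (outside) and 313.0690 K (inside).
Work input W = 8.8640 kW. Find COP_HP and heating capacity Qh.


COP = 313.0690 / 51.1600 = 6.1194
Qh = 6.1194 * 8.8640 = 54.2424 kW

COP = 6.1194, Qh = 54.2424 kW
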